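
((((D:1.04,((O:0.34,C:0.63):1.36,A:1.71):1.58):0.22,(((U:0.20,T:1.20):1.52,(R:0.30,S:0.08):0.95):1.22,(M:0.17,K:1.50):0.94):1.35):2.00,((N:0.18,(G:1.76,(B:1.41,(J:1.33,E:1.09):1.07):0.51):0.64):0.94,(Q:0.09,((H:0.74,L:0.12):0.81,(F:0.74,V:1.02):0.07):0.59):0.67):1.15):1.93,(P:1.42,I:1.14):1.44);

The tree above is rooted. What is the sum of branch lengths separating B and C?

The path runs B → … → MRCA → … → C; the MRCA is the node subtending (((D,((O,C),A)),(((U,T),(R,S)),(M,K))),((N,(G,(B,(J,E)))),(Q,((H,L),(F,V))))).
Branch lengths along that path: 1.41 + 0.51 + 0.64 + 0.94 + 1.15 + 2.00 + 0.22 + 1.58 + 1.36 + 0.63 = 10.44.

10.44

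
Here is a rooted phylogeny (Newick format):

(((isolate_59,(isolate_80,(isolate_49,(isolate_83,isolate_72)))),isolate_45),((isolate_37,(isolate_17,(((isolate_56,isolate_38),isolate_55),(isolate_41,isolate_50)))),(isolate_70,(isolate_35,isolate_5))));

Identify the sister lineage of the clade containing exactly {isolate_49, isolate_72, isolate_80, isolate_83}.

The clade containing exactly {isolate_49, isolate_72, isolate_80, isolate_83} attaches to the tree at the node subtending (isolate_59,(isolate_80,(isolate_49,(isolate_83,isolate_72)))).
The other lineage descending from that same node — the sister group — is the single tip isolate_59.

isolate_59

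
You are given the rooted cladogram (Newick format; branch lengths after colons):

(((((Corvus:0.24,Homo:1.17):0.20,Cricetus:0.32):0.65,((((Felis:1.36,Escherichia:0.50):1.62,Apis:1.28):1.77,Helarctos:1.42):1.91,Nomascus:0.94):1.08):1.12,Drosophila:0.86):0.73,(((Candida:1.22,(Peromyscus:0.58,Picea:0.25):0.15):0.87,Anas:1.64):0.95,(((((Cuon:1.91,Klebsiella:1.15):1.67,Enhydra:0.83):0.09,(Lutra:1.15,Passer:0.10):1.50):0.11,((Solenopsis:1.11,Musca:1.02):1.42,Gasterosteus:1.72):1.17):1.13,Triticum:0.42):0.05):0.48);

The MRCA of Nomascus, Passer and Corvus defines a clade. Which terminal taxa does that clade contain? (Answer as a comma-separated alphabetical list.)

Anas, Apis, Candida, Corvus, Cricetus, Cuon, Drosophila, Enhydra, Escherichia, Felis, Gasterosteus, Helarctos, Homo, Klebsiella, Lutra, Musca, Nomascus, Passer, Peromyscus, Picea, Solenopsis, Triticum

Tracing Nomascus: it sits inside ((((Felis,Escherichia),Apis),Helarctos),Nomascus).
Tracing Passer: it sits inside (Lutra,Passer).
Tracing Corvus: it sits inside (Corvus,Homo).
The smallest clade enclosing all 3 is the whole tree (their MRCA is the root), so the answer is all 22 tips in alphabetical order.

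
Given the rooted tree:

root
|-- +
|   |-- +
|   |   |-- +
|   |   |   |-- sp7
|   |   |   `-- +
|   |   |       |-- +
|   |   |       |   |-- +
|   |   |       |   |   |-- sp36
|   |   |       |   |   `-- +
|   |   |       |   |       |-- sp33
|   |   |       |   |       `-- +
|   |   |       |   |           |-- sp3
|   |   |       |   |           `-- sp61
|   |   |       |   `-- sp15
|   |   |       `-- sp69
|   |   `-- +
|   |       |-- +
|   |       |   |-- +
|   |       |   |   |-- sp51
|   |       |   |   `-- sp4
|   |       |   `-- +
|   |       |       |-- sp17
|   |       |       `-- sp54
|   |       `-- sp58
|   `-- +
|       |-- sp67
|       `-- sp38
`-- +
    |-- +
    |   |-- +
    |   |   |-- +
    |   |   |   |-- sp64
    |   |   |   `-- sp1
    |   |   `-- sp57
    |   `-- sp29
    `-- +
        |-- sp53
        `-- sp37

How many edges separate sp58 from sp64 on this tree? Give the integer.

9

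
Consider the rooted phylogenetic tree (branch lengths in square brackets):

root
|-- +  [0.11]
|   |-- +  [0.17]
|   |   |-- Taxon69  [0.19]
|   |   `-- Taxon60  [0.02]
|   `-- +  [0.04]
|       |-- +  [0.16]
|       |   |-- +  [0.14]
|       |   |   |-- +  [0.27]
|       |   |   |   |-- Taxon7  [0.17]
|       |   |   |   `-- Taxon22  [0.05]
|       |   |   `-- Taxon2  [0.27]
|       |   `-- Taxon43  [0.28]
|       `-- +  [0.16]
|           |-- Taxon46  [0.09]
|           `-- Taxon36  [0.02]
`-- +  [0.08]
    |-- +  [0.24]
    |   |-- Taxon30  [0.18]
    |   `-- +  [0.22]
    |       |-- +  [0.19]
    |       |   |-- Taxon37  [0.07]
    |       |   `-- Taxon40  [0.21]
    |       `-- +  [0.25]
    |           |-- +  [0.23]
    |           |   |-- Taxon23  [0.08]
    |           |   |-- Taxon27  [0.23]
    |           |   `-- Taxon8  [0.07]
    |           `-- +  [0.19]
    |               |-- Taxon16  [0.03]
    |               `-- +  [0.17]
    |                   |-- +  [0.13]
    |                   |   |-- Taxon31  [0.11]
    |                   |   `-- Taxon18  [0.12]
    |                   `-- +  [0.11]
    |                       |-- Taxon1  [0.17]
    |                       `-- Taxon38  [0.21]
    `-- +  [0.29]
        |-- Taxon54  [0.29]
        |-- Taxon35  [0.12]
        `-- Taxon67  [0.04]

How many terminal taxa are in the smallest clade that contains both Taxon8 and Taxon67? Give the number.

14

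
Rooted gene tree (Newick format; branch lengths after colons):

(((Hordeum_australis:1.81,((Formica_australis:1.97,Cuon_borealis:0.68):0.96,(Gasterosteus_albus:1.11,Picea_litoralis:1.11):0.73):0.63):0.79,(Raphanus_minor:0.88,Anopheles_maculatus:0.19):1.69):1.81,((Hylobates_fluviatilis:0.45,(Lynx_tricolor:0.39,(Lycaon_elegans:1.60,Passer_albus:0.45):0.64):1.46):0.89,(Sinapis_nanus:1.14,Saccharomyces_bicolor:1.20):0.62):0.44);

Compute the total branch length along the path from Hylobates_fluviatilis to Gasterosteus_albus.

The path runs Hylobates_fluviatilis → … → MRCA → … → Gasterosteus_albus; the MRCA is the root of the tree.
Branch lengths along that path: 0.45 + 0.89 + 0.44 + 1.81 + 0.79 + 0.63 + 0.73 + 1.11 = 6.85.

6.85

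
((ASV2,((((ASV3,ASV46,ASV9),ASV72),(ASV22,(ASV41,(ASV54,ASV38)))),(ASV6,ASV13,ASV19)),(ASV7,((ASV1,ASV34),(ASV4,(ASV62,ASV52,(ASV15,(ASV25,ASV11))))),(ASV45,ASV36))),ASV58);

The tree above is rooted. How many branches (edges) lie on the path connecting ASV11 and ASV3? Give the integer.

The MRCA of ASV11 and ASV3 is the node subtending (ASV2,((((ASV3,ASV46,ASV9),ASV72),(ASV22,(ASV41,(ASV54,ASV38)))),(ASV6,ASV13,ASV19)),(ASV7,((ASV1,ASV34),(ASV4,(ASV62,ASV52,(ASV15,(ASV25,ASV11))))),(ASV45,ASV36))).
From ASV11 up to that node: 7 branches. From ASV3 up to the same node: 5 branches. Total: 7 + 5 = 12.

12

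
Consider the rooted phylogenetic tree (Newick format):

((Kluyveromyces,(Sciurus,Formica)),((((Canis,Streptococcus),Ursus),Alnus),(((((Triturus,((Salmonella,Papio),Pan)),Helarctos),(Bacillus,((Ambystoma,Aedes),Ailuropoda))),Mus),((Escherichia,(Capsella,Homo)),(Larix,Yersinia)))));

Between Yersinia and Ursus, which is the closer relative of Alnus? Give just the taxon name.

Ursus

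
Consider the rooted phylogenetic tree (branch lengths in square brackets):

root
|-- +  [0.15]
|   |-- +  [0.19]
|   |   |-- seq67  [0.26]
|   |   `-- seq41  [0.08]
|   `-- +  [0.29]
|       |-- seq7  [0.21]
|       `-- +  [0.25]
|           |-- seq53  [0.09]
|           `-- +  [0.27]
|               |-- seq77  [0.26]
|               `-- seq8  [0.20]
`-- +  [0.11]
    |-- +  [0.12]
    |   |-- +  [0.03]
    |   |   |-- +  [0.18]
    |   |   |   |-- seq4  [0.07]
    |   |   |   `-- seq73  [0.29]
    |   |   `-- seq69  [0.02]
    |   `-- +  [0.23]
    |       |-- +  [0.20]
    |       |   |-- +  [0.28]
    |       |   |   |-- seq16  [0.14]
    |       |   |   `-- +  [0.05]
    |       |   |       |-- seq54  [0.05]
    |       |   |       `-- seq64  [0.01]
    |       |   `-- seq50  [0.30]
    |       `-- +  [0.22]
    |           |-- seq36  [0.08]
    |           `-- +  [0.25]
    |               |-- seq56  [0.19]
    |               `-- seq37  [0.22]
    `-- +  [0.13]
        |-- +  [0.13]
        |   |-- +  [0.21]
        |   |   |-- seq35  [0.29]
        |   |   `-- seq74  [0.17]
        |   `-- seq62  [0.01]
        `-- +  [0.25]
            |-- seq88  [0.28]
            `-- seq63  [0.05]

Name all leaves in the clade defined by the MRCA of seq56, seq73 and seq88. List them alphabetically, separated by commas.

seq16, seq35, seq36, seq37, seq4, seq50, seq54, seq56, seq62, seq63, seq64, seq69, seq73, seq74, seq88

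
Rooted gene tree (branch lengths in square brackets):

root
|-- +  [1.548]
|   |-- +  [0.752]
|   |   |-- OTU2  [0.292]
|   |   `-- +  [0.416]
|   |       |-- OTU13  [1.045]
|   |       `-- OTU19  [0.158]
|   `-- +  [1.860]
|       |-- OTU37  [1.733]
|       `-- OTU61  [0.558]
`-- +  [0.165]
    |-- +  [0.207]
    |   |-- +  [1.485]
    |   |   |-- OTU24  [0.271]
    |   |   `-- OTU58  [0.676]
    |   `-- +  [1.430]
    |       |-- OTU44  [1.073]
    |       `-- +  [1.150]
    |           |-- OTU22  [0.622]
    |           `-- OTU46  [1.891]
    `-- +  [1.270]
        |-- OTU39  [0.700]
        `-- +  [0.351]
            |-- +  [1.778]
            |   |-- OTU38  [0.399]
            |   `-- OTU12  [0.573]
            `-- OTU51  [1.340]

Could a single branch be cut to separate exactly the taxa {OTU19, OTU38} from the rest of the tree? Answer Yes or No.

No

The MRCA of the listed taxa is the root, so the smallest clade containing them is the whole tree.
That clade also contains OTU12, OTU13, OTU2, OTU22, OTU24, OTU37, OTU39, OTU44, OTU46, OTU51, OTU58, OTU61, which are not in the proposed group, so the group is not monophyletic.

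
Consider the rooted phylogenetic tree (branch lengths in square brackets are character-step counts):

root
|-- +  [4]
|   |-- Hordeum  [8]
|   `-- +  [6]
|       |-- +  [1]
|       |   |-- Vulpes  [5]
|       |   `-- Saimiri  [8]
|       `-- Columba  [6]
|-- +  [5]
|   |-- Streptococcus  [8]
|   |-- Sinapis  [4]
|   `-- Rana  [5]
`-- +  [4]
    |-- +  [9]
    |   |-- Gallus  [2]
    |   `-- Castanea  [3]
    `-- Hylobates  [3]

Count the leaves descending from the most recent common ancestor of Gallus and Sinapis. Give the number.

10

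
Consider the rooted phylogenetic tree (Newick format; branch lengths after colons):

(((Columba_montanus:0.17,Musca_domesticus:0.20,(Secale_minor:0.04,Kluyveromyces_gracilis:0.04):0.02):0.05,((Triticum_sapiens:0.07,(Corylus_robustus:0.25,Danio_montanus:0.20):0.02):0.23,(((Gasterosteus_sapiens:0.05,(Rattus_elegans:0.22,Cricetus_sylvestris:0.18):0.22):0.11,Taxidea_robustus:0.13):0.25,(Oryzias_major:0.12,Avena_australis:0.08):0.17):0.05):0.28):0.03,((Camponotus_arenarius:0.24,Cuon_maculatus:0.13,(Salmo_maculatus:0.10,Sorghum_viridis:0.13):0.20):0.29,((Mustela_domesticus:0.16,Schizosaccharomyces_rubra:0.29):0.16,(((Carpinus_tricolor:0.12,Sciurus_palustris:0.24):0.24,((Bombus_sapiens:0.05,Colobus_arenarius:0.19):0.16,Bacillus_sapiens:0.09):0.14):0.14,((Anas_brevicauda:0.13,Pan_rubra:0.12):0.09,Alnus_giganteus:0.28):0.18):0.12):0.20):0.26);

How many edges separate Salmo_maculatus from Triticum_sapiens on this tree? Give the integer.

The MRCA of Salmo_maculatus and Triticum_sapiens is the root of the tree.
From Salmo_maculatus up to that node: 4 branches. From Triticum_sapiens up to the same node: 4 branches. Total: 4 + 4 = 8.

8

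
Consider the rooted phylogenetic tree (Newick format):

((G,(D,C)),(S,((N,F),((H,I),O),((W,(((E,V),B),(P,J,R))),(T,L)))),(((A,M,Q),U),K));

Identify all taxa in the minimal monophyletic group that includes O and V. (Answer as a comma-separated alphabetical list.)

B, E, F, H, I, J, L, N, O, P, R, T, V, W

Tracing O: it sits inside ((H,I),O).
Tracing V: it sits inside (E,V).
The smallest clade enclosing both is ((N,F),((H,I),O),((W,(((E,V),B),(P,J,R))),(T,L))); the answer is its 14 terminal taxa in alphabetical order.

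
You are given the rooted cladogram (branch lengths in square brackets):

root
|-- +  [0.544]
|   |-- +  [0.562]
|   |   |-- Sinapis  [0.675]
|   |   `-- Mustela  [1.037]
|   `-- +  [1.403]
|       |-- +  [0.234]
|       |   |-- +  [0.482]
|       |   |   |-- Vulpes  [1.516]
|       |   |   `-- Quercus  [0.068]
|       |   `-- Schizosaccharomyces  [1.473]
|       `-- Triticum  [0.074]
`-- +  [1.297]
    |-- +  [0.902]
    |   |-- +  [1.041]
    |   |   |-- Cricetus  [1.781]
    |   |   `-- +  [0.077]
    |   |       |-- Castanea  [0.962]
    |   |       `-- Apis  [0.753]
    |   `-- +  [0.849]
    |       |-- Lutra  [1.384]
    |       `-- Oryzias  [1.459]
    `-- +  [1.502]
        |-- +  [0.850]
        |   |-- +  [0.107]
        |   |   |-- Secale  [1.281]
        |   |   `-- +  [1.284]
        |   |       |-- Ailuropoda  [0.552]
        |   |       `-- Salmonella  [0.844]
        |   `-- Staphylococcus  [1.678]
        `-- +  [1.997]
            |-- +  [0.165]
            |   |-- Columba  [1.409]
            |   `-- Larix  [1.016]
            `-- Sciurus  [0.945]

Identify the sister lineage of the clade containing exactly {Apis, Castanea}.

Cricetus

The clade containing exactly {Apis, Castanea} attaches to the tree at the node subtending (Cricetus,(Castanea,Apis)).
The other lineage descending from that same node — the sister group — is the single tip Cricetus.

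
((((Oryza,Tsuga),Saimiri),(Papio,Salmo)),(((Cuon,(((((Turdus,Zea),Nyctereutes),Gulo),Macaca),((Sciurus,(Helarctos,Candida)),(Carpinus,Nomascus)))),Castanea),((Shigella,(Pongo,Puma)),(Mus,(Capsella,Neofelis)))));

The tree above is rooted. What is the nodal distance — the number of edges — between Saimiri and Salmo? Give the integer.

4

The MRCA of Saimiri and Salmo is the node subtending (((Oryza,Tsuga),Saimiri),(Papio,Salmo)).
From Saimiri up to that node: 2 branches. From Salmo up to the same node: 2 branches. Total: 2 + 2 = 4.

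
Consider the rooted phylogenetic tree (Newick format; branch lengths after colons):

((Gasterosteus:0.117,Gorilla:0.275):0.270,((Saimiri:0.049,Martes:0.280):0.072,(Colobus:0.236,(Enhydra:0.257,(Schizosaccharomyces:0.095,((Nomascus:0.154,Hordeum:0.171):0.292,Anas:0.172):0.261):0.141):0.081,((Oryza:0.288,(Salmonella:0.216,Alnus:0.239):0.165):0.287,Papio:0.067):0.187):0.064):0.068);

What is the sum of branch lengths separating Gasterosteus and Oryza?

1.281

The path runs Gasterosteus → … → MRCA → … → Oryza; the MRCA is the root of the tree.
Branch lengths along that path: 0.117 + 0.270 + 0.068 + 0.064 + 0.187 + 0.287 + 0.288 = 1.281.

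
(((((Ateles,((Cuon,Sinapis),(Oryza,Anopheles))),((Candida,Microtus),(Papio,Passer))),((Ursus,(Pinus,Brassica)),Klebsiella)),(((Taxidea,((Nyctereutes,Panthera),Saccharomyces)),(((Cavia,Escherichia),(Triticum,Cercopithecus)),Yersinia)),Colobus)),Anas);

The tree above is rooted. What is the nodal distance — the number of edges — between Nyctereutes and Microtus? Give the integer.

The MRCA of Nyctereutes and Microtus is the node subtending ((((Ateles,((Cuon,Sinapis),(Oryza,Anopheles))),((Candida,Microtus),(Papio,Passer))),((Ursus,(Pinus,Brassica)),Klebsiella)),(((Taxidea,((Nyctereutes,Panthera),Saccharomyces)),(((Cavia,Escherichia),(Triticum,Cercopithecus)),Yersinia)),Colobus)).
From Nyctereutes up to that node: 6 branches. From Microtus up to the same node: 5 branches. Total: 6 + 5 = 11.

11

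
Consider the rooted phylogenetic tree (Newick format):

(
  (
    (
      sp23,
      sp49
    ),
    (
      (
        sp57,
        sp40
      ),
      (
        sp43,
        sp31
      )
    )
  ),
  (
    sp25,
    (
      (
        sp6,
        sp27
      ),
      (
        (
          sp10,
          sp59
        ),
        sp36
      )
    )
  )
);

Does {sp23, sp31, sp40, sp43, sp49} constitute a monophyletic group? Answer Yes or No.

No

The MRCA of the listed taxa subtends ((sp23,sp49),((sp57,sp40),(sp43,sp31))).
That clade also contains sp57, which is not in the proposed group, so the group is not monophyletic.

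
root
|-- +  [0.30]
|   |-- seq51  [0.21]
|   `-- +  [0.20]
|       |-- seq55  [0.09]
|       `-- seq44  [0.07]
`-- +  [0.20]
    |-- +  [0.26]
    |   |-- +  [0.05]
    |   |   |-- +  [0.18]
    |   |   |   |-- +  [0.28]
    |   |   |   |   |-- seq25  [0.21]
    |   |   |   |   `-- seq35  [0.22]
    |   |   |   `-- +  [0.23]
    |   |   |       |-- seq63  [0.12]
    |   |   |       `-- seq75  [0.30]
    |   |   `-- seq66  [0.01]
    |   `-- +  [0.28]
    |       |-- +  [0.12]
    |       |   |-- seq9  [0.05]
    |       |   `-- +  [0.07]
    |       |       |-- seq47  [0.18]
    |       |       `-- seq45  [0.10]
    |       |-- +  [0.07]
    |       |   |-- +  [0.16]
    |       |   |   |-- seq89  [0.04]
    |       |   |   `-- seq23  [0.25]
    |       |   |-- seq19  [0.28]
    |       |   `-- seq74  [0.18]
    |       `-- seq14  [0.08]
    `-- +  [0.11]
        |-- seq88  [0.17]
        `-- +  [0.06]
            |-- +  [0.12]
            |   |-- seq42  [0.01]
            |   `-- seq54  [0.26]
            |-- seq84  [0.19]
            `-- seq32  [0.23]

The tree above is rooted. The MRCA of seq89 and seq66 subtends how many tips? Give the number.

The MRCA of seq89 and seq66 is the node subtending ((((seq25,seq35),(seq63,seq75)),seq66),((seq9,(seq47,seq45)),((seq89,seq23),seq19,seq74),seq14)).
That clade contains 13 terminal taxa: seq14, seq19, seq23, seq25, seq35, seq45, seq47, seq63, seq66, seq74, seq75, seq89, seq9.

13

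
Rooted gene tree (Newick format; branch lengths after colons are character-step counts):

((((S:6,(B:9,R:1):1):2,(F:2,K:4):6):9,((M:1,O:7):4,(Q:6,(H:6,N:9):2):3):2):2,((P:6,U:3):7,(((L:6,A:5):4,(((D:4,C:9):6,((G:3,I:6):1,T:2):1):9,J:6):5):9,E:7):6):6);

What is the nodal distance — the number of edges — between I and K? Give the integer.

12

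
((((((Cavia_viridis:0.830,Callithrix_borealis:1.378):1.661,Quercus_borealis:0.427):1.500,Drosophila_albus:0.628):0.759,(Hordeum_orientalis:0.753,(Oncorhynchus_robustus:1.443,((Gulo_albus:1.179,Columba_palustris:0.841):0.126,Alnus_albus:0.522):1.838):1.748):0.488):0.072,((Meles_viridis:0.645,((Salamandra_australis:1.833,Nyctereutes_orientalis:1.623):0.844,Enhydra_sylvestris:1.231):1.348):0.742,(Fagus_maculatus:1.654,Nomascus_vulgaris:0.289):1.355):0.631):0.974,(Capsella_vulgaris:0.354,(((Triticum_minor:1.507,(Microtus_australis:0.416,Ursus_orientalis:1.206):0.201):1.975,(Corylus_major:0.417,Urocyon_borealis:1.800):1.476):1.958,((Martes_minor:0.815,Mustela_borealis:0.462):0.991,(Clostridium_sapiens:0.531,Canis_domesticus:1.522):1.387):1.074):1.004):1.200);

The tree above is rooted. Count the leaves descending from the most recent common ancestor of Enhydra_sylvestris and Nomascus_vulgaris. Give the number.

6

The MRCA of Enhydra_sylvestris and Nomascus_vulgaris is the node subtending ((Meles_viridis,((Salamandra_australis,Nyctereutes_orientalis),Enhydra_sylvestris)),(Fagus_maculatus,Nomascus_vulgaris)).
That clade contains 6 terminal taxa: Enhydra_sylvestris, Fagus_maculatus, Meles_viridis, Nomascus_vulgaris, Nyctereutes_orientalis, Salamandra_australis.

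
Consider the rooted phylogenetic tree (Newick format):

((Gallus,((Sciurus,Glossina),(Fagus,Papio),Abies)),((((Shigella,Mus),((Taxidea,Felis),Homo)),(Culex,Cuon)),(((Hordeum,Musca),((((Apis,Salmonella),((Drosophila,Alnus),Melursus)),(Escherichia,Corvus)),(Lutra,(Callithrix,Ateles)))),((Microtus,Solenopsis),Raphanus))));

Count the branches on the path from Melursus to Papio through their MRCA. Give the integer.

12

The MRCA of Melursus and Papio is the root of the tree.
From Melursus up to that node: 8 branches. From Papio up to the same node: 4 branches. Total: 8 + 4 = 12.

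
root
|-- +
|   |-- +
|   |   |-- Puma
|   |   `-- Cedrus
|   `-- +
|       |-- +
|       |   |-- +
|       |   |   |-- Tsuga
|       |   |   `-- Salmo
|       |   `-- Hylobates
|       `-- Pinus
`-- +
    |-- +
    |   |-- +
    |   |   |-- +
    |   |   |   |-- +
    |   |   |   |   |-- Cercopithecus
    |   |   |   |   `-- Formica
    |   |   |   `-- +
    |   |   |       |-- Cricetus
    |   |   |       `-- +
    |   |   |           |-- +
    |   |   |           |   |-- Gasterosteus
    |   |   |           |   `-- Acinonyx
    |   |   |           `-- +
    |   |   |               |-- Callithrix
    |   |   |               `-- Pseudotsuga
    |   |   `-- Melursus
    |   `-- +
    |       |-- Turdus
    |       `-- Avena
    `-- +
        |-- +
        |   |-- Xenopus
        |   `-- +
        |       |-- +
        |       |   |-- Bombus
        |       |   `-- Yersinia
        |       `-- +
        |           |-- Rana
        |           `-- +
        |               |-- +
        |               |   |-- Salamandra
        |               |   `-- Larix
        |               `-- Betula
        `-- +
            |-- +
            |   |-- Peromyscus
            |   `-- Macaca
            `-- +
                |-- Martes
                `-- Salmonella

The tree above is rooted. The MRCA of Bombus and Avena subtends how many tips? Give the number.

21

The MRCA of Bombus and Avena is the node subtending (((((Cercopithecus,Formica),(Cricetus,((Gasterosteus,Acinonyx),(Callithrix,Pseudotsuga)))),Melursus),(Turdus,Avena)),((Xenopus,((Bombus,Yersinia),(Rana,((Salamandra,Larix),Betula)))),((Peromyscus,Macaca),(Martes,Salmonella)))).
That clade contains 21 terminal taxa: Acinonyx, Avena, Betula, Bombus, Callithrix, Cercopithecus, Cricetus, Formica, Gasterosteus, Larix, Macaca, Martes, Melursus, Peromyscus, Pseudotsuga, Rana, Salamandra, Salmonella, Turdus, Xenopus, Yersinia.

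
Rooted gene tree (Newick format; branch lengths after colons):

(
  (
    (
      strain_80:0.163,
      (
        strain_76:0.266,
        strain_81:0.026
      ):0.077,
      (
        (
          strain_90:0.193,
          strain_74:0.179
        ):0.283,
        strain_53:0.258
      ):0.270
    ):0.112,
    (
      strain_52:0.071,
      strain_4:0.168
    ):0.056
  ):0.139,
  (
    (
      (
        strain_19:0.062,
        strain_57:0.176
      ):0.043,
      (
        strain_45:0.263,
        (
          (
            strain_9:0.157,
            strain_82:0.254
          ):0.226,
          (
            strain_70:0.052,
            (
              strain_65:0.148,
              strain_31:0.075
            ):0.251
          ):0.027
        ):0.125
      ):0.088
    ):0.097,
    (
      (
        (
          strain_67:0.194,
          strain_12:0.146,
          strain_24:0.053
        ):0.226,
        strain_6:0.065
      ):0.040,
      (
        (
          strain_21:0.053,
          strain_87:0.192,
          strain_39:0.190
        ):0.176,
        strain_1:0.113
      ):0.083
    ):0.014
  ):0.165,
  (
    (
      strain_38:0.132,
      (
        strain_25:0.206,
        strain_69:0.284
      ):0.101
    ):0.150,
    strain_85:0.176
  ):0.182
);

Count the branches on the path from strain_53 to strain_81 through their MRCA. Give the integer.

The MRCA of strain_53 and strain_81 is the node subtending (strain_80,(strain_76,strain_81),((strain_90,strain_74),strain_53)).
From strain_53 up to that node: 2 branches. From strain_81 up to the same node: 2 branches. Total: 2 + 2 = 4.

4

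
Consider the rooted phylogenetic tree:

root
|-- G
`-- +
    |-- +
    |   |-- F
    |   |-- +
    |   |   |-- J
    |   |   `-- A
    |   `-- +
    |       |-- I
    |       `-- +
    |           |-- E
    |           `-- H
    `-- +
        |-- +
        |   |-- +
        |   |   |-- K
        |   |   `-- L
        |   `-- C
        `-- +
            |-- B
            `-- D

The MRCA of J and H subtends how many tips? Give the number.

6

The MRCA of J and H is the node subtending (F,(J,A),(I,(E,H))).
That clade contains 6 terminal taxa: A, E, F, H, I, J.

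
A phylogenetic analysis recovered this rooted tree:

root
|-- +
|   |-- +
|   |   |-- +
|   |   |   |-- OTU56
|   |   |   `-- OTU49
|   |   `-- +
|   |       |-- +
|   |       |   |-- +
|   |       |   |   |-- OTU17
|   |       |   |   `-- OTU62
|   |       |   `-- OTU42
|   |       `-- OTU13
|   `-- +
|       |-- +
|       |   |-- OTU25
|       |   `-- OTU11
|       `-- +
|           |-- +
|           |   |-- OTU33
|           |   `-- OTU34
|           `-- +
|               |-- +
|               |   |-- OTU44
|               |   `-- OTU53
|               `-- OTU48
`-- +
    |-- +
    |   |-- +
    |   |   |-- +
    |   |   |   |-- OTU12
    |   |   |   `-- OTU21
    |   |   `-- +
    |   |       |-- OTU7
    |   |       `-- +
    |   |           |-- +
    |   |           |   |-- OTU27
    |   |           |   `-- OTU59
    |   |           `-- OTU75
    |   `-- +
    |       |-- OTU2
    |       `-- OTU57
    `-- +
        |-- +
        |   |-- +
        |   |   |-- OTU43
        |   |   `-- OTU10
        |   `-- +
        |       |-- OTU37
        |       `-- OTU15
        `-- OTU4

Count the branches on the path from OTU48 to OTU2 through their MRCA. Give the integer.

The MRCA of OTU48 and OTU2 is the root of the tree.
From OTU48 up to that node: 5 branches. From OTU2 up to the same node: 4 branches. Total: 5 + 4 = 9.

9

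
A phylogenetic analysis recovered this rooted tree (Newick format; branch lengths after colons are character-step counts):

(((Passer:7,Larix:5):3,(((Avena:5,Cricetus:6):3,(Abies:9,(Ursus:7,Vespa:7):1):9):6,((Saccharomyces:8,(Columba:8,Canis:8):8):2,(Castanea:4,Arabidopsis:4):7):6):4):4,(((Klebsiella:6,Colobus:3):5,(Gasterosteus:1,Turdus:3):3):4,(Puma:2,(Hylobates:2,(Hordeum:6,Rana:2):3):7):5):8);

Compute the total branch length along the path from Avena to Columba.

The path runs Avena → … → MRCA → … → Columba; the MRCA is the node subtending (((Avena,Cricetus),(Abies,(Ursus,Vespa))),((Saccharomyces,(Columba,Canis)),(Castanea,Arabidopsis))).
Branch lengths along that path: 5 + 3 + 6 + 6 + 2 + 8 + 8 = 38.

38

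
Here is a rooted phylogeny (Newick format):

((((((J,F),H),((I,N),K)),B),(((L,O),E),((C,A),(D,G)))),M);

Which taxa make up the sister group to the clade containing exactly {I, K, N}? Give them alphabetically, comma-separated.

F, H, J

The clade containing exactly {I, K, N} attaches to the tree at the node subtending (((J,F),H),((I,N),K)).
The other lineage descending from that same node — the sister group — is ((J,F),H); its 3 tips in alphabetical order are the answer.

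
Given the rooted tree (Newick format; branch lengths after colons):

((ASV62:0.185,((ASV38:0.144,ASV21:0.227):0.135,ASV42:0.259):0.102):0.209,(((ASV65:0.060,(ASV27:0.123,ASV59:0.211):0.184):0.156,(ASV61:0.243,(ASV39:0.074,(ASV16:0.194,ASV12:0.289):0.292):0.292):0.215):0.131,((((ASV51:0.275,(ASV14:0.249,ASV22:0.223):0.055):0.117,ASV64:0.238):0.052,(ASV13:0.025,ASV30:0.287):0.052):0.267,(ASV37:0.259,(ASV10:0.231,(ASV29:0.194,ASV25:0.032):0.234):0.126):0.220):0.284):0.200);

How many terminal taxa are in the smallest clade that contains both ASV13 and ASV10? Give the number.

The MRCA of ASV13 and ASV10 is the node subtending ((((ASV51,(ASV14,ASV22)),ASV64),(ASV13,ASV30)),(ASV37,(ASV10,(ASV29,ASV25)))).
That clade contains 10 terminal taxa: ASV10, ASV13, ASV14, ASV22, ASV25, ASV29, ASV30, ASV37, ASV51, ASV64.

10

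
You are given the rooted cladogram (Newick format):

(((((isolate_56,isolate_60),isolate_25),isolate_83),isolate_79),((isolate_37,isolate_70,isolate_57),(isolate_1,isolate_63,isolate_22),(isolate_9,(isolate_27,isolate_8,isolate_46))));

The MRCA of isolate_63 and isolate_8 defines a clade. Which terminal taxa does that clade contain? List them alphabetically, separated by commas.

isolate_1, isolate_22, isolate_27, isolate_37, isolate_46, isolate_57, isolate_63, isolate_70, isolate_8, isolate_9

Tracing isolate_63: it sits inside (isolate_1,isolate_63,isolate_22).
Tracing isolate_8: it sits inside (isolate_27,isolate_8,isolate_46).
The smallest clade enclosing both is ((isolate_37,isolate_70,isolate_57),(isolate_1,isolate_63,isolate_22),(isolate_9,(isolate_27,isolate_8,isolate_46))); the answer is its 10 terminal taxa in alphabetical order.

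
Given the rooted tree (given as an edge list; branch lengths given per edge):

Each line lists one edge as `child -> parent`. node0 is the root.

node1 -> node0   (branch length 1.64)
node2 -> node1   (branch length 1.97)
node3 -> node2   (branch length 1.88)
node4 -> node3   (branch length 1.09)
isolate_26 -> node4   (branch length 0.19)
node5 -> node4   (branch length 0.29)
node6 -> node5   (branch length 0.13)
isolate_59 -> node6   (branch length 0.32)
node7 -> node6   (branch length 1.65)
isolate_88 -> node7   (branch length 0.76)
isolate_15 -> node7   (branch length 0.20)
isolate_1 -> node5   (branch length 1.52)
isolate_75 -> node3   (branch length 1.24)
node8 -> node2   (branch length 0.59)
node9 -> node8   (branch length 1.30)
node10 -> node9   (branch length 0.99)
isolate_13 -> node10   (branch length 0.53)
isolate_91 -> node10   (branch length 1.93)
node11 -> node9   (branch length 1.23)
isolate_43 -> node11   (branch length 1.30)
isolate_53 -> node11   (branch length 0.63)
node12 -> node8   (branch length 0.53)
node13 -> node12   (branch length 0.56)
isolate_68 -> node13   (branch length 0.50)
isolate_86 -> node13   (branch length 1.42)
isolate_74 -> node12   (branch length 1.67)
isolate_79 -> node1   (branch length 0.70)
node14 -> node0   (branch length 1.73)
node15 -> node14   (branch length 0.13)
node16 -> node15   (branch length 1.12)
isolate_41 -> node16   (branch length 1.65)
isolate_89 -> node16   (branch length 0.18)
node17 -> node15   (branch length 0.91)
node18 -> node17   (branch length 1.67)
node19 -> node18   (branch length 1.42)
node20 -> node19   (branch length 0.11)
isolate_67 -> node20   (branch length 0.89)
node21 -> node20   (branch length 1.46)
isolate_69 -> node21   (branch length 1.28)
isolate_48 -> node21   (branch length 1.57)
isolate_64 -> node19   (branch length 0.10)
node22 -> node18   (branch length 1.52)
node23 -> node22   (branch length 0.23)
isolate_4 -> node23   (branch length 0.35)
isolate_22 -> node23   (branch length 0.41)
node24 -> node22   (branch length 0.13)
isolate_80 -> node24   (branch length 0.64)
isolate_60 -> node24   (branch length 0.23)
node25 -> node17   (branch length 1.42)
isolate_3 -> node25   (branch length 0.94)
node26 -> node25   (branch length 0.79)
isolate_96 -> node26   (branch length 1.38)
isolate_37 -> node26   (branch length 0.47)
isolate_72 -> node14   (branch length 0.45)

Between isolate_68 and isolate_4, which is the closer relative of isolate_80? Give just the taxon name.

The MRCA of isolate_80 and isolate_4 subtends ((isolate_4,isolate_22),(isolate_80,isolate_60)) (4 taxa).
The MRCA of isolate_80 and isolate_68 is the root, subtending the entire tree (28 taxa).
The first is nested inside the second, so isolate_80 shares a more recent common ancestor with isolate_4.

isolate_4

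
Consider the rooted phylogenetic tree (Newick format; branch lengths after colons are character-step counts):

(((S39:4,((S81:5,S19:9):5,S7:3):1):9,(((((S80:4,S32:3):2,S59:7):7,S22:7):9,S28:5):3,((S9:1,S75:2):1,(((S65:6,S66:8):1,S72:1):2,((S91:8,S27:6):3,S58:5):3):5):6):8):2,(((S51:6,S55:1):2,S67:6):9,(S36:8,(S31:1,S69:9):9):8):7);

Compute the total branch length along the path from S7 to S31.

40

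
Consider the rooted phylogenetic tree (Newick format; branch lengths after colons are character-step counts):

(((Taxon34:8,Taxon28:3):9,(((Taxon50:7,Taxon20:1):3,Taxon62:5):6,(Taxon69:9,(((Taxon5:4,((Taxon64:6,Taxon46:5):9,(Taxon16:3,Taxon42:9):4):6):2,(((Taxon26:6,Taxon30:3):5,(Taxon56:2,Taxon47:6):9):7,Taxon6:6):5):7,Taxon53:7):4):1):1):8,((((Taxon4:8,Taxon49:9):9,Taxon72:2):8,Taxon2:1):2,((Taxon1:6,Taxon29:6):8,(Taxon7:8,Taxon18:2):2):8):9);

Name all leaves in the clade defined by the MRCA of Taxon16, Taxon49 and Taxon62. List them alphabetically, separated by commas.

Tracing Taxon16: it sits inside (Taxon16,Taxon42).
Tracing Taxon49: it sits inside (Taxon4,Taxon49).
Tracing Taxon62: it sits inside ((Taxon50,Taxon20),Taxon62).
The smallest clade enclosing all 3 is the whole tree (their MRCA is the root), so the answer is all 25 tips in alphabetical order.

Taxon1, Taxon16, Taxon18, Taxon2, Taxon20, Taxon26, Taxon28, Taxon29, Taxon30, Taxon34, Taxon4, Taxon42, Taxon46, Taxon47, Taxon49, Taxon5, Taxon50, Taxon53, Taxon56, Taxon6, Taxon62, Taxon64, Taxon69, Taxon7, Taxon72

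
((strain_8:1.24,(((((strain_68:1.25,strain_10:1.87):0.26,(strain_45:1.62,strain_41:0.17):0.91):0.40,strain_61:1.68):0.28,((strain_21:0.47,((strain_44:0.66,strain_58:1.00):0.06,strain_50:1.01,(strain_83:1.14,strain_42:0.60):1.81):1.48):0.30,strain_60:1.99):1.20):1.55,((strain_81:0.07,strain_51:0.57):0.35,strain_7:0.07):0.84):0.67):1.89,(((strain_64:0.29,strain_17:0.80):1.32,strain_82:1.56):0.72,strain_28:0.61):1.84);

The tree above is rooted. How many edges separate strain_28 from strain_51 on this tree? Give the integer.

7

The MRCA of strain_28 and strain_51 is the root of the tree.
From strain_28 up to that node: 2 branches. From strain_51 up to the same node: 5 branches. Total: 2 + 5 = 7.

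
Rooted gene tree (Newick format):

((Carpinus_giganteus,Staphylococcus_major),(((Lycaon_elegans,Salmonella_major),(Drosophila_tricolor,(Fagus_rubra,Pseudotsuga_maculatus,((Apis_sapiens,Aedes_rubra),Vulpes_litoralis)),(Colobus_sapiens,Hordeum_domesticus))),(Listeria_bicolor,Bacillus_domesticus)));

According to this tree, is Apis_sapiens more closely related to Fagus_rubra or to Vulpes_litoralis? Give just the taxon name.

The MRCA of Apis_sapiens and Vulpes_litoralis subtends ((Apis_sapiens,Aedes_rubra),Vulpes_litoralis) (3 taxa).
The MRCA of Apis_sapiens and Fagus_rubra subtends (Fagus_rubra,Pseudotsuga_maculatus,((Apis_sapiens,Aedes_rubra),Vulpes_litoralis)) (5 taxa).
The first is nested inside the second, so Apis_sapiens shares a more recent common ancestor with Vulpes_litoralis.

Vulpes_litoralis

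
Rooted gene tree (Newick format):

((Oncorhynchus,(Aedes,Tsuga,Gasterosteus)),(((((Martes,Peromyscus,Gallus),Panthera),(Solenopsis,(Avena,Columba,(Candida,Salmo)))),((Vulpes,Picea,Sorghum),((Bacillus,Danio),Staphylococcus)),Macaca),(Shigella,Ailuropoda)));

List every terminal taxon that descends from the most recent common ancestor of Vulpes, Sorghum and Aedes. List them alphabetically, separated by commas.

Aedes, Ailuropoda, Avena, Bacillus, Candida, Columba, Danio, Gallus, Gasterosteus, Macaca, Martes, Oncorhynchus, Panthera, Peromyscus, Picea, Salmo, Shigella, Solenopsis, Sorghum, Staphylococcus, Tsuga, Vulpes

Tracing Vulpes: it sits inside (Vulpes,Picea,Sorghum).
Tracing Sorghum: it sits inside (Vulpes,Picea,Sorghum).
Tracing Aedes: it sits inside (Aedes,Tsuga,Gasterosteus).
The smallest clade enclosing all 3 is the whole tree (their MRCA is the root), so the answer is all 22 tips in alphabetical order.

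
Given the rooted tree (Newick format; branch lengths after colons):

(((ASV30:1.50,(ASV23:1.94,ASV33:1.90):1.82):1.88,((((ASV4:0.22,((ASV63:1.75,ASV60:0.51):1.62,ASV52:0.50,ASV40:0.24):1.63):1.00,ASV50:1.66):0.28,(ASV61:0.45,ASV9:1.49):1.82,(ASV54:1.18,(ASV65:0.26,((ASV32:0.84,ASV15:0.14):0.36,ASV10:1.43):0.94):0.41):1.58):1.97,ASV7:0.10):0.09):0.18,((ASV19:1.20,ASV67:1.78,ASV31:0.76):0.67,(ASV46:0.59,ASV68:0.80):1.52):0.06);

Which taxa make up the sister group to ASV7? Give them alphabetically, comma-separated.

ASV10, ASV15, ASV32, ASV4, ASV40, ASV50, ASV52, ASV54, ASV60, ASV61, ASV63, ASV65, ASV9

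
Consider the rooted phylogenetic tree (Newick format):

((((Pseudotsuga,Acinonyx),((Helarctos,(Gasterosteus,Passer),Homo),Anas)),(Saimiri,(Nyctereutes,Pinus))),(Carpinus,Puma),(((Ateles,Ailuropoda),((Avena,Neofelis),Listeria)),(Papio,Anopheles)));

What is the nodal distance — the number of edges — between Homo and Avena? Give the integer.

The MRCA of Homo and Avena is the root of the tree.
From Homo up to that node: 5 branches. From Avena up to the same node: 5 branches. Total: 5 + 5 = 10.

10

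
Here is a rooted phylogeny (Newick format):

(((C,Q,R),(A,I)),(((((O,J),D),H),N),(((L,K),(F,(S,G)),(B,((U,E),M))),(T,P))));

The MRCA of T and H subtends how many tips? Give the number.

The MRCA of T and H is the node subtending (((((O,J),D),H),N),(((L,K),(F,(S,G)),(B,((U,E),M))),(T,P))).
That clade contains 16 terminal taxa: B, D, E, F, G, H, J, K, L, M, N, O, P, S, T, U.

16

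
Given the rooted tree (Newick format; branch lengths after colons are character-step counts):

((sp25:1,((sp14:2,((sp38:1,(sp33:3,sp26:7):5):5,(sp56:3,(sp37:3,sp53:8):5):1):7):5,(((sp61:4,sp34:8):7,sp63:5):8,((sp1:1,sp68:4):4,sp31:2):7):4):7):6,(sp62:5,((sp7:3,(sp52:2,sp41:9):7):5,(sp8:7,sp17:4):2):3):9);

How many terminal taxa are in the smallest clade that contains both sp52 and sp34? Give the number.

20

The MRCA of sp52 and sp34 is the root, so the clade is the entire tree.
That clade contains 20 terminal taxa: sp1, sp14, sp17, sp25, sp26, sp31, sp33, sp34, sp37, sp38, sp41, sp52, sp53, sp56, sp61, sp62, sp63, sp68, sp7, sp8.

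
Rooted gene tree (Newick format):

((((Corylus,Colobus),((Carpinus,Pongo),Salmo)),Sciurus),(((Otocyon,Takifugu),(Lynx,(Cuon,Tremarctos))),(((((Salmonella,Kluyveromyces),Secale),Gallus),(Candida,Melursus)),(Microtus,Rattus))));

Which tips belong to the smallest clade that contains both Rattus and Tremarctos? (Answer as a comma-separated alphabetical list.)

Tracing Rattus: it sits inside (Microtus,Rattus).
Tracing Tremarctos: it sits inside (Cuon,Tremarctos).
The smallest clade enclosing both is (((Otocyon,Takifugu),(Lynx,(Cuon,Tremarctos))),(((((Salmonella,Kluyveromyces),Secale),Gallus),(Candida,Melursus)),(Microtus,Rattus))); the answer is its 13 terminal taxa in alphabetical order.

Candida, Cuon, Gallus, Kluyveromyces, Lynx, Melursus, Microtus, Otocyon, Rattus, Salmonella, Secale, Takifugu, Tremarctos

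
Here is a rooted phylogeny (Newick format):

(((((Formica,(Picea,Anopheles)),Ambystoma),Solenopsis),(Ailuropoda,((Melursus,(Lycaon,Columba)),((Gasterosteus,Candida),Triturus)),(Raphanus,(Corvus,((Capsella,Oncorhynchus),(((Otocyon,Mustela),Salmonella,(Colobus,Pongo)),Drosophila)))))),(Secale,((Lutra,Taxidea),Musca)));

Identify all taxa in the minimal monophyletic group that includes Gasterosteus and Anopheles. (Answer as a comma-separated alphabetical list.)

Ailuropoda, Ambystoma, Anopheles, Candida, Capsella, Colobus, Columba, Corvus, Drosophila, Formica, Gasterosteus, Lycaon, Melursus, Mustela, Oncorhynchus, Otocyon, Picea, Pongo, Raphanus, Salmonella, Solenopsis, Triturus

Tracing Gasterosteus: it sits inside (Gasterosteus,Candida).
Tracing Anopheles: it sits inside (Picea,Anopheles).
The smallest clade enclosing both is ((((Formica,(Picea,Anopheles)),Ambystoma),Solenopsis),(Ailuropoda,((Melursus,(Lycaon,Columba)),((Gasterosteus,Candida),Triturus)),(Raphanus,(Corvus,((Capsella,Oncorhynchus),(((Otocyon,Mustela),Salmonella,(Colobus,Pongo)),Drosophila)))))); the answer is its 22 terminal taxa in alphabetical order.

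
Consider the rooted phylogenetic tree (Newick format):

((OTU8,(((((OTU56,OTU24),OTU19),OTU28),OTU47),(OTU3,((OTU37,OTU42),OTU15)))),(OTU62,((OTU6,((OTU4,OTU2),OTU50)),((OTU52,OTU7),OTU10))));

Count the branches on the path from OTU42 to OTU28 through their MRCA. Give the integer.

7

The MRCA of OTU42 and OTU28 is the node subtending (((((OTU56,OTU24),OTU19),OTU28),OTU47),(OTU3,((OTU37,OTU42),OTU15))).
From OTU42 up to that node: 4 branches. From OTU28 up to the same node: 3 branches. Total: 4 + 3 = 7.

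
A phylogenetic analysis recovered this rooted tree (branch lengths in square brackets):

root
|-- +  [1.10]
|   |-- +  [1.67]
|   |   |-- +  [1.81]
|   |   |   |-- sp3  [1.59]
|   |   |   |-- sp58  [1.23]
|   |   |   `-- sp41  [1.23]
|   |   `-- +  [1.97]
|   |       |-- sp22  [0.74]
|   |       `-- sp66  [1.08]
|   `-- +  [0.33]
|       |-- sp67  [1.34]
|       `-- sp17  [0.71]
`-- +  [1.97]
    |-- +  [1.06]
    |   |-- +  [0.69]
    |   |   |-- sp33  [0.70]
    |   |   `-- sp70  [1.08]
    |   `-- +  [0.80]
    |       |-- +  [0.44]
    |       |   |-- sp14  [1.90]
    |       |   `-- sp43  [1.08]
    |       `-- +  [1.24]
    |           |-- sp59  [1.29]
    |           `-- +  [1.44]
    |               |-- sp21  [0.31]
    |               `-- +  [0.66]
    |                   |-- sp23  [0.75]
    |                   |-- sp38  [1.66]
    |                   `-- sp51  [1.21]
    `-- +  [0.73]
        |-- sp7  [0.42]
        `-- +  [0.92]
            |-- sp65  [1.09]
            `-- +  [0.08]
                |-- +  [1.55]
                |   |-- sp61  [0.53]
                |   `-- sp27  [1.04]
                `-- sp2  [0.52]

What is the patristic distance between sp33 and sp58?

10.23

The path runs sp33 → … → MRCA → … → sp58; the MRCA is the root of the tree.
Branch lengths along that path: 0.70 + 0.69 + 1.06 + 1.97 + 1.10 + 1.67 + 1.81 + 1.23 = 10.23.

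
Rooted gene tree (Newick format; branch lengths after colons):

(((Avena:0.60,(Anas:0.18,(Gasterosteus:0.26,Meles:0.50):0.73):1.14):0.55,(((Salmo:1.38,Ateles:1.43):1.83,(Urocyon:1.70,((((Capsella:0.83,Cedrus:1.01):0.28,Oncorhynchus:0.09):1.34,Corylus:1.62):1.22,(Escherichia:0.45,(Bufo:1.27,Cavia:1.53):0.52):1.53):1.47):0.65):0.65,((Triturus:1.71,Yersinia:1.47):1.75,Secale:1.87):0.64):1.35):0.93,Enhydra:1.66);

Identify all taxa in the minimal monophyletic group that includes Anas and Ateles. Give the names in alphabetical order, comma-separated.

Anas, Ateles, Avena, Bufo, Capsella, Cavia, Cedrus, Corylus, Escherichia, Gasterosteus, Meles, Oncorhynchus, Salmo, Secale, Triturus, Urocyon, Yersinia

Tracing Anas: it sits inside (Anas,(Gasterosteus,Meles)).
Tracing Ateles: it sits inside (Salmo,Ateles).
The smallest clade enclosing both is ((Avena,(Anas,(Gasterosteus,Meles))),(((Salmo,Ateles),(Urocyon,((((Capsella,Cedrus),Oncorhynchus),Corylus),(Escherichia,(Bufo,Cavia))))),((Triturus,Yersinia),Secale))); the answer is its 17 terminal taxa in alphabetical order.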